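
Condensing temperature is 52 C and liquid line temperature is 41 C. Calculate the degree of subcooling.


Subcooling = T_cond - T_liquid
Subcooling = 52 - 41
Subcooling = 11 K

11


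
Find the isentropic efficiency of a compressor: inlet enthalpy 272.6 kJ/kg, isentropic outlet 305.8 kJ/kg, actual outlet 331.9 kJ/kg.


dh_ideal = 305.8 - 272.6 = 33.2 kJ/kg
dh_actual = 331.9 - 272.6 = 59.3 kJ/kg
eta_s = dh_ideal / dh_actual = 33.2 / 59.3
eta_s = 0.5599

0.5599


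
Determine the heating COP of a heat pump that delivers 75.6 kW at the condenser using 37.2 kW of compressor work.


COP_hp = Q_cond / W
COP_hp = 75.6 / 37.2
COP_hp = 2.032

2.032


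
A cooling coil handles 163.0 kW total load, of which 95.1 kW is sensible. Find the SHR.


SHR = Q_sensible / Q_total
SHR = 95.1 / 163.0
SHR = 0.583

0.583


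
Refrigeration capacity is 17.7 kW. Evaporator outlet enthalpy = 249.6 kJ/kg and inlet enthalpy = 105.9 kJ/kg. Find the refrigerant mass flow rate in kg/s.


dh = 249.6 - 105.9 = 143.7 kJ/kg
m_dot = Q / dh = 17.7 / 143.7 = 0.1232 kg/s

0.1232


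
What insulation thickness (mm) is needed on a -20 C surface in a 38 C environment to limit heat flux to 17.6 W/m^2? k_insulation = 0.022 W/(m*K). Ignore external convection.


dT = 38 - (-20) = 58 K
thickness = k * dT / q_max * 1000
thickness = 0.022 * 58 / 17.6 * 1000
thickness = 72.5 mm

72.5


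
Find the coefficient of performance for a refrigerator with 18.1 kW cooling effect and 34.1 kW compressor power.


COP = Q_evap / W
COP = 18.1 / 34.1
COP = 0.531

0.531


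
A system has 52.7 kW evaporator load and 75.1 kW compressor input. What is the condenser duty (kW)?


Q_cond = Q_evap + W
Q_cond = 52.7 + 75.1
Q_cond = 127.8 kW

127.8


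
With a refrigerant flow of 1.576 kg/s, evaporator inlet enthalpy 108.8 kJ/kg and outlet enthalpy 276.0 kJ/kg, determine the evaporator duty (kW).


dh = 276.0 - 108.8 = 167.2 kJ/kg
Q_evap = m_dot * dh = 1.576 * 167.2
Q_evap = 263.51 kW

263.51


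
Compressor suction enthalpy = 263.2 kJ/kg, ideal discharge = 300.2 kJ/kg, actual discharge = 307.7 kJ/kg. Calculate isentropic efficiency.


dh_ideal = 300.2 - 263.2 = 37.0 kJ/kg
dh_actual = 307.7 - 263.2 = 44.5 kJ/kg
eta_s = dh_ideal / dh_actual = 37.0 / 44.5
eta_s = 0.8315

0.8315


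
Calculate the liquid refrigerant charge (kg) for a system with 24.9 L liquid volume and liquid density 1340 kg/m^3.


Charge = V * rho / 1000
Charge = 24.9 * 1340 / 1000
Charge = 33.37 kg

33.37


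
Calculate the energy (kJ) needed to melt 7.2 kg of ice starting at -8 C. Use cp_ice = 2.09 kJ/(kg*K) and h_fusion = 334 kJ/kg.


Sensible heat = cp * dT = 2.09 * 8 = 16.72 kJ/kg
Total per kg = 16.72 + 334 = 350.72 kJ/kg
Q = m * total = 7.2 * 350.72
Q = 2525.2 kJ

2525.2


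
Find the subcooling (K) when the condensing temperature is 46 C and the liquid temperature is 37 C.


Subcooling = T_cond - T_liquid
Subcooling = 46 - 37
Subcooling = 9 K

9


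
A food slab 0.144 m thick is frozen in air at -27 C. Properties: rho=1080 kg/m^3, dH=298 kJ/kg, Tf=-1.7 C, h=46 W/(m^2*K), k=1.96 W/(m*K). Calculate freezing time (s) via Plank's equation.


dT = -1.7 - (-27) = 25.3 K
term1 = a/(2h) = 0.144/(2*46) = 0.001565217391
term2 = a^2/(8k) = 0.144^2/(8*1.96) = 0.00132244898
t = rho*dH*1000/dT * (term1 + term2)
t = 1080*298*1000/25.3 * (0.001565217391 + 0.00132244898)
t = 36734 s

36734


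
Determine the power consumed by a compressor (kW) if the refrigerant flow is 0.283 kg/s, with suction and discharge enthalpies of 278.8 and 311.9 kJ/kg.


dh = 311.9 - 278.8 = 33.1 kJ/kg
W = m_dot * dh = 0.283 * 33.1 = 9.37 kW

9.37


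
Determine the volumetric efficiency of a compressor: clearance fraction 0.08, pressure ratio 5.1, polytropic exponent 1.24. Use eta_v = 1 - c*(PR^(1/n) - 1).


PR^(1/n) = 5.1^(1/1.24) = 3.72066963
eta_v = 1 - 0.08 * (3.72066963 - 1)
eta_v = 0.7823

0.7823


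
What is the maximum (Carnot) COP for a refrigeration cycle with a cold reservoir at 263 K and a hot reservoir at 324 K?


dT = 324 - 263 = 61 K
COP_carnot = T_cold / dT = 263 / 61
COP_carnot = 4.311

4.311


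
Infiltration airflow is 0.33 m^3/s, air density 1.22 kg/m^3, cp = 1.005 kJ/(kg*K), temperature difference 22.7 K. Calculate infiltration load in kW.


Q = V_dot * rho * cp * dT
Q = 0.33 * 1.22 * 1.005 * 22.7
Q = 9.185 kW

9.185


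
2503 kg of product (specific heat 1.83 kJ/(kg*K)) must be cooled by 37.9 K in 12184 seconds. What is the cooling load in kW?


Q = m * cp * dT / t
Q = 2503 * 1.83 * 37.9 / 12184
Q = 14.248 kW

14.248


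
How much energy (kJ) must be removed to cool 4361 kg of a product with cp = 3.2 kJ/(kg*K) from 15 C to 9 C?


dT = 15 - (9) = 6 K
Q = m * cp * dT = 4361 * 3.2 * 6
Q = 83731 kJ

83731


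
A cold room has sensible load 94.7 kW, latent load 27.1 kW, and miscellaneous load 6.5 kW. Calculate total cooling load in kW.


Q_total = Q_s + Q_l + Q_misc
Q_total = 94.7 + 27.1 + 6.5
Q_total = 128.3 kW

128.3


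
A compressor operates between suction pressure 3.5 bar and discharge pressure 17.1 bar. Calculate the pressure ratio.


PR = P_high / P_low
PR = 17.1 / 3.5
PR = 4.886

4.886


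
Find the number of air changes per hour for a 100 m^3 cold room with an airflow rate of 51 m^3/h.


ACH = flow / volume
ACH = 51 / 100
ACH = 0.51

0.51


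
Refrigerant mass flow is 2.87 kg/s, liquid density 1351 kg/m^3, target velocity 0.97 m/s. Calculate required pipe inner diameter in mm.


A = m_dot / (rho * v) = 2.87 / (1351 * 0.97) = 0.00219005395 m^2
d = sqrt(4*A/pi) * 1000
d = 52.8 mm

52.8


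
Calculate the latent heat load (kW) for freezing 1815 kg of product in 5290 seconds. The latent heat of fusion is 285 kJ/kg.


Q_lat = m * h_fg / t
Q_lat = 1815 * 285 / 5290
Q_lat = 97.78 kW

97.78


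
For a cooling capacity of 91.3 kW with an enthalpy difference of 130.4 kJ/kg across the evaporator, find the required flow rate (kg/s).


m_dot = Q / dh
m_dot = 91.3 / 130.4
m_dot = 0.7002 kg/s

0.7002


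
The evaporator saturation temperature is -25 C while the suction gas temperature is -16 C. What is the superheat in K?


Superheat = T_suction - T_evap
Superheat = -16 - (-25)
Superheat = 9 K

9


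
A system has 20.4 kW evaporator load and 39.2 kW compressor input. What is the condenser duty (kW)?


Q_cond = Q_evap + W
Q_cond = 20.4 + 39.2
Q_cond = 59.6 kW

59.6


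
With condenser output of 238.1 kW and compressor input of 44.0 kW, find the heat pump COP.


COP_hp = Q_cond / W
COP_hp = 238.1 / 44.0
COP_hp = 5.411

5.411


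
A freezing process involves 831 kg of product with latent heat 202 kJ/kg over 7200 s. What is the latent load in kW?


Q_lat = m * h_fg / t
Q_lat = 831 * 202 / 7200
Q_lat = 23.31 kW

23.31


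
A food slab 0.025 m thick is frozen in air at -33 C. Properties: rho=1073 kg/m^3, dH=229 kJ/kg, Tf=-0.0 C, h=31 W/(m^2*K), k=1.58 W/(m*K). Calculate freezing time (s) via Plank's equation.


dT = -0.0 - (-33) = 33.0 K
term1 = a/(2h) = 0.025/(2*31) = 0.0004032258065
term2 = a^2/(8k) = 0.025^2/(8*1.58) = 0.00004944620253
t = rho*dH*1000/dT * (term1 + term2)
t = 1073*229*1000/33.0 * (0.0004032258065 + 0.00004944620253)
t = 3371 s

3371


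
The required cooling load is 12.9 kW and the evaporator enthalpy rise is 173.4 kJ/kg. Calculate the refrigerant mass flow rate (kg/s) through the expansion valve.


m_dot = Q / dh
m_dot = 12.9 / 173.4
m_dot = 0.0744 kg/s

0.0744


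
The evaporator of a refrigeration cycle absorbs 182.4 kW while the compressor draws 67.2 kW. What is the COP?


COP = Q_evap / W
COP = 182.4 / 67.2
COP = 2.714

2.714


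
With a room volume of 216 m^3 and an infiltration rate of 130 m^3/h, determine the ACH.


ACH = flow / volume
ACH = 130 / 216
ACH = 0.602

0.602


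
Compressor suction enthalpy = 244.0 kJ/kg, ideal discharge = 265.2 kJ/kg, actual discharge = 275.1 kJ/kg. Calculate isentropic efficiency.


dh_ideal = 265.2 - 244.0 = 21.2 kJ/kg
dh_actual = 275.1 - 244.0 = 31.1 kJ/kg
eta_s = dh_ideal / dh_actual = 21.2 / 31.1
eta_s = 0.6817

0.6817


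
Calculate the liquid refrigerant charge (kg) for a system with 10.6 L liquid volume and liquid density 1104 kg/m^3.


Charge = V * rho / 1000
Charge = 10.6 * 1104 / 1000
Charge = 11.7 kg

11.7


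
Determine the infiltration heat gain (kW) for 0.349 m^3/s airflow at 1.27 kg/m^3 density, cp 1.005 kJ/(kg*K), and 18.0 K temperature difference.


Q = V_dot * rho * cp * dT
Q = 0.349 * 1.27 * 1.005 * 18.0
Q = 8.018 kW

8.018


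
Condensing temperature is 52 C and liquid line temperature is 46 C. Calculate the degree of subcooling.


Subcooling = T_cond - T_liquid
Subcooling = 52 - 46
Subcooling = 6 K

6


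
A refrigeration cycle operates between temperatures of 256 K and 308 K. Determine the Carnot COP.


dT = 308 - 256 = 52 K
COP_carnot = T_cold / dT = 256 / 52
COP_carnot = 4.923

4.923


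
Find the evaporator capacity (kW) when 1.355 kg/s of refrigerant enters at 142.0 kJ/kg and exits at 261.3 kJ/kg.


dh = 261.3 - 142.0 = 119.3 kJ/kg
Q_evap = m_dot * dh = 1.355 * 119.3
Q_evap = 161.65 kW

161.65


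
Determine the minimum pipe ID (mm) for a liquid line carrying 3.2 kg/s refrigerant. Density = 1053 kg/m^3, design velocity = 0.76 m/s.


A = m_dot / (rho * v) = 3.2 / (1053 * 0.76) = 0.00399860049 m^2
d = sqrt(4*A/pi) * 1000
d = 71.4 mm

71.4


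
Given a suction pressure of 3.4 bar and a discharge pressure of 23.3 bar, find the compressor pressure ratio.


PR = P_high / P_low
PR = 23.3 / 3.4
PR = 6.853

6.853


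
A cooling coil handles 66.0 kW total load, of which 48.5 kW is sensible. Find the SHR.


SHR = Q_sensible / Q_total
SHR = 48.5 / 66.0
SHR = 0.735

0.735


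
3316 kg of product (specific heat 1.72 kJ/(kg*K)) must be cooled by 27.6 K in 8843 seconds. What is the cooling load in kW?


Q = m * cp * dT / t
Q = 3316 * 1.72 * 27.6 / 8843
Q = 17.801 kW

17.801


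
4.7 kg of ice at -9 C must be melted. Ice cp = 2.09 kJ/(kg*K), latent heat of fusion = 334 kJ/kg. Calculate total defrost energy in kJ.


Sensible heat = cp * dT = 2.09 * 9 = 18.81 kJ/kg
Total per kg = 18.81 + 334 = 352.81 kJ/kg
Q = m * total = 4.7 * 352.81
Q = 1658.2 kJ

1658.2


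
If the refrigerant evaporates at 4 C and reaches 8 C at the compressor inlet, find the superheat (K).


Superheat = T_suction - T_evap
Superheat = 8 - (4)
Superheat = 4 K

4


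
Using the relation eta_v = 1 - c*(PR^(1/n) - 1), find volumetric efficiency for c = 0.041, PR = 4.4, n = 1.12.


PR^(1/n) = 4.4^(1/1.12) = 3.75414738
eta_v = 1 - 0.041 * (3.75414738 - 1)
eta_v = 0.8871

0.8871


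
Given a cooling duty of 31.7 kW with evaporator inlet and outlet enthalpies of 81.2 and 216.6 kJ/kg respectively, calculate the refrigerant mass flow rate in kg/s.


dh = 216.6 - 81.2 = 135.4 kJ/kg
m_dot = Q / dh = 31.7 / 135.4 = 0.2341 kg/s

0.2341


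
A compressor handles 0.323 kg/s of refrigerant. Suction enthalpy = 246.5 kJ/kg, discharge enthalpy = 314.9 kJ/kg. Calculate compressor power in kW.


dh = 314.9 - 246.5 = 68.4 kJ/kg
W = m_dot * dh = 0.323 * 68.4 = 22.09 kW

22.09


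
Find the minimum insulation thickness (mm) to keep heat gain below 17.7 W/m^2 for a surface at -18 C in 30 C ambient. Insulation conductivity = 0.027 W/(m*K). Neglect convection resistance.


dT = 30 - (-18) = 48 K
thickness = k * dT / q_max * 1000
thickness = 0.027 * 48 / 17.7 * 1000
thickness = 73.2 mm

73.2


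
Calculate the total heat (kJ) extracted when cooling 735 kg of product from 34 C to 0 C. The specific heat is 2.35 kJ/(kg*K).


dT = 34 - (0) = 34 K
Q = m * cp * dT = 735 * 2.35 * 34
Q = 58727 kJ

58727


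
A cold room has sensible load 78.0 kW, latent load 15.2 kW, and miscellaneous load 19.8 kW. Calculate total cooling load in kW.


Q_total = Q_s + Q_l + Q_misc
Q_total = 78.0 + 15.2 + 19.8
Q_total = 113.0 kW

113.0


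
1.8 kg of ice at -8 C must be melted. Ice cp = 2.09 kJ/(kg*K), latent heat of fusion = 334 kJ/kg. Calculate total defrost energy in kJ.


Sensible heat = cp * dT = 2.09 * 8 = 16.72 kJ/kg
Total per kg = 16.72 + 334 = 350.72 kJ/kg
Q = m * total = 1.8 * 350.72
Q = 631.3 kJ

631.3


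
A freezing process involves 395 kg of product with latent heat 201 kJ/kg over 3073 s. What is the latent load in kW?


Q_lat = m * h_fg / t
Q_lat = 395 * 201 / 3073
Q_lat = 25.84 kW

25.84


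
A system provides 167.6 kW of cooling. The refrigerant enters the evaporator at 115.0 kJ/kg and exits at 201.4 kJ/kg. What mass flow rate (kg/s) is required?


dh = 201.4 - 115.0 = 86.4 kJ/kg
m_dot = Q / dh = 167.6 / 86.4 = 1.9398 kg/s

1.9398


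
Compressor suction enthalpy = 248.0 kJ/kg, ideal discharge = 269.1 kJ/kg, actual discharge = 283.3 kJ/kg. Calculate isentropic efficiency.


dh_ideal = 269.1 - 248.0 = 21.1 kJ/kg
dh_actual = 283.3 - 248.0 = 35.3 kJ/kg
eta_s = dh_ideal / dh_actual = 21.1 / 35.3
eta_s = 0.5977

0.5977


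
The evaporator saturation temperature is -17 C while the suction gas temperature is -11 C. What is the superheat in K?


Superheat = T_suction - T_evap
Superheat = -11 - (-17)
Superheat = 6 K

6


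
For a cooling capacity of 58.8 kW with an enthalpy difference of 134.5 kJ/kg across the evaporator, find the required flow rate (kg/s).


m_dot = Q / dh
m_dot = 58.8 / 134.5
m_dot = 0.4372 kg/s

0.4372


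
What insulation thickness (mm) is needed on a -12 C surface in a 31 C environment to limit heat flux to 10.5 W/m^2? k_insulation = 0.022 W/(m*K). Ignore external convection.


dT = 31 - (-12) = 43 K
thickness = k * dT / q_max * 1000
thickness = 0.022 * 43 / 10.5 * 1000
thickness = 90.1 mm

90.1


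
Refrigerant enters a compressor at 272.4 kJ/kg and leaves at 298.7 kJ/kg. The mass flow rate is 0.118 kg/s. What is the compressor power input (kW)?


dh = 298.7 - 272.4 = 26.3 kJ/kg
W = m_dot * dh = 0.118 * 26.3 = 3.1 kW

3.1


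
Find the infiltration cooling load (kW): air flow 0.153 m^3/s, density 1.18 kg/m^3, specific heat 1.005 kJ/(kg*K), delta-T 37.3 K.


Q = V_dot * rho * cp * dT
Q = 0.153 * 1.18 * 1.005 * 37.3
Q = 6.768 kW

6.768


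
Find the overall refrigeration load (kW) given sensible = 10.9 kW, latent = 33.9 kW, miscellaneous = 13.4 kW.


Q_total = Q_s + Q_l + Q_misc
Q_total = 10.9 + 33.9 + 13.4
Q_total = 58.2 kW

58.2


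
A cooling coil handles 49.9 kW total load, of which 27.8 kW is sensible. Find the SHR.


SHR = Q_sensible / Q_total
SHR = 27.8 / 49.9
SHR = 0.557

0.557


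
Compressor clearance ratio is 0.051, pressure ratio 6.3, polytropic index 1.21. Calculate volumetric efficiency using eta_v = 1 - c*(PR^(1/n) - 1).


PR^(1/n) = 6.3^(1/1.21) = 4.5773279
eta_v = 1 - 0.051 * (4.5773279 - 1)
eta_v = 0.8176

0.8176


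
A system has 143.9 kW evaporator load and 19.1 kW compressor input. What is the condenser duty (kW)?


Q_cond = Q_evap + W
Q_cond = 143.9 + 19.1
Q_cond = 163.0 kW

163.0


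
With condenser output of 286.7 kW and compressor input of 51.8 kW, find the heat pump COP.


COP_hp = Q_cond / W
COP_hp = 286.7 / 51.8
COP_hp = 5.535

5.535


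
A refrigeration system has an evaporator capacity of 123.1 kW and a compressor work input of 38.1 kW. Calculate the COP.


COP = Q_evap / W
COP = 123.1 / 38.1
COP = 3.231

3.231


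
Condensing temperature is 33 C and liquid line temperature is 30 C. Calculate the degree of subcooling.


Subcooling = T_cond - T_liquid
Subcooling = 33 - 30
Subcooling = 3 K

3


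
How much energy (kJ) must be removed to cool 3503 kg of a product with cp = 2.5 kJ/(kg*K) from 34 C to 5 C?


dT = 34 - (5) = 29 K
Q = m * cp * dT = 3503 * 2.5 * 29
Q = 253968 kJ

253968


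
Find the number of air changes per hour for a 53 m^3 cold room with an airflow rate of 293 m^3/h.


ACH = flow / volume
ACH = 293 / 53
ACH = 5.528

5.528


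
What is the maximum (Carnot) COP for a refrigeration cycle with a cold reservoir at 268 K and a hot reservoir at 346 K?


dT = 346 - 268 = 78 K
COP_carnot = T_cold / dT = 268 / 78
COP_carnot = 3.436

3.436


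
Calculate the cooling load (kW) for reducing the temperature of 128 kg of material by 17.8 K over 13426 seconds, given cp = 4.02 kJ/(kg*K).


Q = m * cp * dT / t
Q = 128 * 4.02 * 17.8 / 13426
Q = 0.682 kW

0.682


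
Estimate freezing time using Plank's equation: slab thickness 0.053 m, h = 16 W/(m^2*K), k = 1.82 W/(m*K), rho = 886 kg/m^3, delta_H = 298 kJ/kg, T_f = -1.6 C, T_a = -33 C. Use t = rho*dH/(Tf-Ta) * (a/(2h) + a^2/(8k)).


dT = -1.6 - (-33) = 31.4 K
term1 = a/(2h) = 0.053/(2*16) = 0.00165625
term2 = a^2/(8k) = 0.053^2/(8*1.82) = 0.0001929258242
t = rho*dH*1000/dT * (term1 + term2)
t = 886*298*1000/31.4 * (0.00165625 + 0.0001929258242)
t = 15549 s

15549


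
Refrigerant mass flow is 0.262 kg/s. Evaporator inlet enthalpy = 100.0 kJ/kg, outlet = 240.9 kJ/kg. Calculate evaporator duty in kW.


dh = 240.9 - 100.0 = 140.9 kJ/kg
Q_evap = m_dot * dh = 0.262 * 140.9
Q_evap = 36.92 kW

36.92


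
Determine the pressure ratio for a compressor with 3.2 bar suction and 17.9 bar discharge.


PR = P_high / P_low
PR = 17.9 / 3.2
PR = 5.594

5.594


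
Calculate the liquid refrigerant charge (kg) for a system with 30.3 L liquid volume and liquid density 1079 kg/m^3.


Charge = V * rho / 1000
Charge = 30.3 * 1079 / 1000
Charge = 32.69 kg

32.69


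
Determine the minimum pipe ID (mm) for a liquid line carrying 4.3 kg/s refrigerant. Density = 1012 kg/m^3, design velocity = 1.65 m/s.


A = m_dot / (rho * v) = 4.3 / (1012 * 1.65) = 0.002575158702 m^2
d = sqrt(4*A/pi) * 1000
d = 57.3 mm

57.3


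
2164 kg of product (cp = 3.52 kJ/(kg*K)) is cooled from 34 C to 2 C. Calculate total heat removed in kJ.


dT = 34 - (2) = 32 K
Q = m * cp * dT = 2164 * 3.52 * 32
Q = 243753 kJ

243753


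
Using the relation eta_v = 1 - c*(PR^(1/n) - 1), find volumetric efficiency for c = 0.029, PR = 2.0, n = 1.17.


PR^(1/n) = 2.0^(1/1.17) = 1.80838374
eta_v = 1 - 0.029 * (1.80838374 - 1)
eta_v = 0.9766

0.9766


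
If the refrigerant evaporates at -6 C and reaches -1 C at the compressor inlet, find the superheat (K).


Superheat = T_suction - T_evap
Superheat = -1 - (-6)
Superheat = 5 K

5


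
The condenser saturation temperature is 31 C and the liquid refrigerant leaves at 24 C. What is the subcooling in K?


Subcooling = T_cond - T_liquid
Subcooling = 31 - 24
Subcooling = 7 K

7


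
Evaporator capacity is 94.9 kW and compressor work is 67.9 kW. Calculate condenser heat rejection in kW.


Q_cond = Q_evap + W
Q_cond = 94.9 + 67.9
Q_cond = 162.8 kW

162.8


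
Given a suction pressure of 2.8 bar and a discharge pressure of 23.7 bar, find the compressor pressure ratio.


PR = P_high / P_low
PR = 23.7 / 2.8
PR = 8.464

8.464


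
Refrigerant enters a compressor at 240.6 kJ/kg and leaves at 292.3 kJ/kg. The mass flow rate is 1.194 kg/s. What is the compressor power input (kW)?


dh = 292.3 - 240.6 = 51.7 kJ/kg
W = m_dot * dh = 1.194 * 51.7 = 61.73 kW

61.73


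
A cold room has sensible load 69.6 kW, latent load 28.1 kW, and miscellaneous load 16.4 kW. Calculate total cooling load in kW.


Q_total = Q_s + Q_l + Q_misc
Q_total = 69.6 + 28.1 + 16.4
Q_total = 114.1 kW

114.1


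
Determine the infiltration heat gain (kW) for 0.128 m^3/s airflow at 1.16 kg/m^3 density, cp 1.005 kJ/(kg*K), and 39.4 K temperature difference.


Q = V_dot * rho * cp * dT
Q = 0.128 * 1.16 * 1.005 * 39.4
Q = 5.879 kW

5.879


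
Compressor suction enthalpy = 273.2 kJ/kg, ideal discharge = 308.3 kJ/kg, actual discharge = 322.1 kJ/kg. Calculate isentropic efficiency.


dh_ideal = 308.3 - 273.2 = 35.1 kJ/kg
dh_actual = 322.1 - 273.2 = 48.9 kJ/kg
eta_s = dh_ideal / dh_actual = 35.1 / 48.9
eta_s = 0.7178

0.7178


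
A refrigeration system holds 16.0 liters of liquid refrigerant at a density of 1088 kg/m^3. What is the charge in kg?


Charge = V * rho / 1000
Charge = 16.0 * 1088 / 1000
Charge = 17.41 kg

17.41


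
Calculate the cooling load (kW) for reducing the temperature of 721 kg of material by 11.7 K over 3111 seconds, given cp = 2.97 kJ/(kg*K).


Q = m * cp * dT / t
Q = 721 * 2.97 * 11.7 / 3111
Q = 8.053 kW

8.053


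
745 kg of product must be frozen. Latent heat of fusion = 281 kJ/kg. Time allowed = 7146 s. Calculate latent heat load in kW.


Q_lat = m * h_fg / t
Q_lat = 745 * 281 / 7146
Q_lat = 29.3 kW

29.3


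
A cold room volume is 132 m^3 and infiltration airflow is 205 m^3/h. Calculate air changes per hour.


ACH = flow / volume
ACH = 205 / 132
ACH = 1.553

1.553


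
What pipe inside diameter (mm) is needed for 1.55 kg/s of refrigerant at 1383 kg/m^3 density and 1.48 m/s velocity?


A = m_dot / (rho * v) = 1.55 / (1383 * 1.48) = 0.000757264857 m^2
d = sqrt(4*A/pi) * 1000
d = 31.1 mm

31.1


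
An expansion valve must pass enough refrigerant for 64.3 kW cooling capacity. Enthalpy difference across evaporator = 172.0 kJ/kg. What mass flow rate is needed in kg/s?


m_dot = Q / dh
m_dot = 64.3 / 172.0
m_dot = 0.3738 kg/s

0.3738


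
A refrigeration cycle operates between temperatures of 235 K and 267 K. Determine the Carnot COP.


dT = 267 - 235 = 32 K
COP_carnot = T_cold / dT = 235 / 32
COP_carnot = 7.344

7.344


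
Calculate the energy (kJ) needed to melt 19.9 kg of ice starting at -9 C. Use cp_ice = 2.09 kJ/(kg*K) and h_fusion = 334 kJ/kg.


Sensible heat = cp * dT = 2.09 * 9 = 18.81 kJ/kg
Total per kg = 18.81 + 334 = 352.81 kJ/kg
Q = m * total = 19.9 * 352.81
Q = 7020.9 kJ

7020.9


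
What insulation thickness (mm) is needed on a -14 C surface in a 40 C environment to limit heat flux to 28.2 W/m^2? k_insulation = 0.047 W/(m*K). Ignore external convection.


dT = 40 - (-14) = 54 K
thickness = k * dT / q_max * 1000
thickness = 0.047 * 54 / 28.2 * 1000
thickness = 90.0 mm

90.0


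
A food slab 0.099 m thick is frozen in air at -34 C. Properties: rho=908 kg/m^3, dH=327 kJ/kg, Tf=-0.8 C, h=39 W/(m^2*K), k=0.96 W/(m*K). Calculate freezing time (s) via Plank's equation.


dT = -0.8 - (-34) = 33.2 K
term1 = a/(2h) = 0.099/(2*39) = 0.001269230769
term2 = a^2/(8k) = 0.099^2/(8*0.96) = 0.001276171875
t = rho*dH*1000/dT * (term1 + term2)
t = 908*327*1000/33.2 * (0.001269230769 + 0.001276171875)
t = 22764 s

22764


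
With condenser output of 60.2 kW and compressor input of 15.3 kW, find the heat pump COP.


COP_hp = Q_cond / W
COP_hp = 60.2 / 15.3
COP_hp = 3.935

3.935


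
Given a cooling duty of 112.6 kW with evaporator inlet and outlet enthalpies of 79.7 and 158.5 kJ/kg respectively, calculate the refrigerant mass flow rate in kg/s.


dh = 158.5 - 79.7 = 78.8 kJ/kg
m_dot = Q / dh = 112.6 / 78.8 = 1.4289 kg/s

1.4289


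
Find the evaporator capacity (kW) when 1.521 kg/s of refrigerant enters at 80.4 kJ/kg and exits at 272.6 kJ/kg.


dh = 272.6 - 80.4 = 192.2 kJ/kg
Q_evap = m_dot * dh = 1.521 * 192.2
Q_evap = 292.34 kW

292.34


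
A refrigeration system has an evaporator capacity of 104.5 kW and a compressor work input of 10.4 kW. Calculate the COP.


COP = Q_evap / W
COP = 104.5 / 10.4
COP = 10.048

10.048


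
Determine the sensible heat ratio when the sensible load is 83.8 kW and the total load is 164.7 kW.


SHR = Q_sensible / Q_total
SHR = 83.8 / 164.7
SHR = 0.509

0.509


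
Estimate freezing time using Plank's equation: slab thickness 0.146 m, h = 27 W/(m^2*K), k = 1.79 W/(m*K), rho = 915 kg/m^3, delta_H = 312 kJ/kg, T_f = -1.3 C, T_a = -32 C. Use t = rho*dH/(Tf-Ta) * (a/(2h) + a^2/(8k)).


dT = -1.3 - (-32) = 30.7 K
term1 = a/(2h) = 0.146/(2*27) = 0.002703703704
term2 = a^2/(8k) = 0.146^2/(8*1.79) = 0.001488547486
t = rho*dH*1000/dT * (term1 + term2)
t = 915*312*1000/30.7 * (0.002703703704 + 0.001488547486)
t = 38984 s

38984


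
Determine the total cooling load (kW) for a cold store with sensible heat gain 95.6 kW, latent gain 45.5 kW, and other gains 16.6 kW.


Q_total = Q_s + Q_l + Q_misc
Q_total = 95.6 + 45.5 + 16.6
Q_total = 157.7 kW

157.7


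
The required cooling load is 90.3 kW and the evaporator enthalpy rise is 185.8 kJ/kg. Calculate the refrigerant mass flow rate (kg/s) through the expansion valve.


m_dot = Q / dh
m_dot = 90.3 / 185.8
m_dot = 0.486 kg/s

0.486


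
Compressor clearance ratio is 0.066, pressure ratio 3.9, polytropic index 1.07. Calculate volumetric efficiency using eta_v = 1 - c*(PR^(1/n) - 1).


PR^(1/n) = 3.9^(1/1.07) = 3.56776983
eta_v = 1 - 0.066 * (3.56776983 - 1)
eta_v = 0.8305

0.8305


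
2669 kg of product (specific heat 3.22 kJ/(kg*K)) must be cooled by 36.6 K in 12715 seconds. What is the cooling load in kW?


Q = m * cp * dT / t
Q = 2669 * 3.22 * 36.6 / 12715
Q = 24.738 kW

24.738


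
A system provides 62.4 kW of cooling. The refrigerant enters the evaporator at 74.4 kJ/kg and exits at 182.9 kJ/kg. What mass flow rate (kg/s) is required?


dh = 182.9 - 74.4 = 108.5 kJ/kg
m_dot = Q / dh = 62.4 / 108.5 = 0.5751 kg/s

0.5751


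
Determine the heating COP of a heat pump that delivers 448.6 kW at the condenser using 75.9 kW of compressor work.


COP_hp = Q_cond / W
COP_hp = 448.6 / 75.9
COP_hp = 5.91

5.91


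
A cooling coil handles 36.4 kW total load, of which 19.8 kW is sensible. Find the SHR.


SHR = Q_sensible / Q_total
SHR = 19.8 / 36.4
SHR = 0.544

0.544


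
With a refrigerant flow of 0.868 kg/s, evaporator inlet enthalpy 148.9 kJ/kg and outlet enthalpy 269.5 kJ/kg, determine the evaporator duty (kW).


dh = 269.5 - 148.9 = 120.6 kJ/kg
Q_evap = m_dot * dh = 0.868 * 120.6
Q_evap = 104.68 kW

104.68


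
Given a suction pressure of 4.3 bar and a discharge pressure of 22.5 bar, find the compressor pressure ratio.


PR = P_high / P_low
PR = 22.5 / 4.3
PR = 5.233

5.233


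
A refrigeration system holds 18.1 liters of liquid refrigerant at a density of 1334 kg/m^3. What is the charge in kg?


Charge = V * rho / 1000
Charge = 18.1 * 1334 / 1000
Charge = 24.15 kg

24.15


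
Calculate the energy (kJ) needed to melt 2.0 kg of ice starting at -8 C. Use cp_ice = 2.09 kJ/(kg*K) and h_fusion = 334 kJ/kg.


Sensible heat = cp * dT = 2.09 * 8 = 16.72 kJ/kg
Total per kg = 16.72 + 334 = 350.72 kJ/kg
Q = m * total = 2.0 * 350.72
Q = 701.4 kJ

701.4


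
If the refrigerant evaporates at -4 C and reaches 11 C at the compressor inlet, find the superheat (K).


Superheat = T_suction - T_evap
Superheat = 11 - (-4)
Superheat = 15 K

15


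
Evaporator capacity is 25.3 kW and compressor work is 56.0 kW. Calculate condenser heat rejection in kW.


Q_cond = Q_evap + W
Q_cond = 25.3 + 56.0
Q_cond = 81.3 kW

81.3


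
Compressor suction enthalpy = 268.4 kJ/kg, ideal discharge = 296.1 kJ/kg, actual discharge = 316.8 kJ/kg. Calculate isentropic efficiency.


dh_ideal = 296.1 - 268.4 = 27.7 kJ/kg
dh_actual = 316.8 - 268.4 = 48.4 kJ/kg
eta_s = dh_ideal / dh_actual = 27.7 / 48.4
eta_s = 0.5723

0.5723


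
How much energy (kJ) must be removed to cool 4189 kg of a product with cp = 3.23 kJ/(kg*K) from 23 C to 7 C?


dT = 23 - (7) = 16 K
Q = m * cp * dT = 4189 * 3.23 * 16
Q = 216488 kJ

216488


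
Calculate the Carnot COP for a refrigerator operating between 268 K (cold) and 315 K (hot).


dT = 315 - 268 = 47 K
COP_carnot = T_cold / dT = 268 / 47
COP_carnot = 5.702

5.702


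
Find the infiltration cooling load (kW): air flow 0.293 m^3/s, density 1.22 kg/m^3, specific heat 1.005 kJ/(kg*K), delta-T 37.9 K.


Q = V_dot * rho * cp * dT
Q = 0.293 * 1.22 * 1.005 * 37.9
Q = 13.615 kW

13.615


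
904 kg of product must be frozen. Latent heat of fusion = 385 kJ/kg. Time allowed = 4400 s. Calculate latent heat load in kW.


Q_lat = m * h_fg / t
Q_lat = 904 * 385 / 4400
Q_lat = 79.1 kW

79.1


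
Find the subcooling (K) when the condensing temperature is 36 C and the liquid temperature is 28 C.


Subcooling = T_cond - T_liquid
Subcooling = 36 - 28
Subcooling = 8 K

8


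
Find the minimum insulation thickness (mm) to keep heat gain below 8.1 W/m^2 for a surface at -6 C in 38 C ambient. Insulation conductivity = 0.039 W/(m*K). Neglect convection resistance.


dT = 38 - (-6) = 44 K
thickness = k * dT / q_max * 1000
thickness = 0.039 * 44 / 8.1 * 1000
thickness = 211.9 mm

211.9


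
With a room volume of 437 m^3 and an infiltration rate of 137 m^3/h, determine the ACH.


ACH = flow / volume
ACH = 137 / 437
ACH = 0.314

0.314


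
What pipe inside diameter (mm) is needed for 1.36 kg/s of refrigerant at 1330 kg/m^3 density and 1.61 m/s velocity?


A = m_dot / (rho * v) = 1.36 / (1330 * 1.61) = 0.0006351281932 m^2
d = sqrt(4*A/pi) * 1000
d = 28.4 mm

28.4


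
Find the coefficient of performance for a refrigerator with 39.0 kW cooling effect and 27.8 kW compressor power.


COP = Q_evap / W
COP = 39.0 / 27.8
COP = 1.403

1.403


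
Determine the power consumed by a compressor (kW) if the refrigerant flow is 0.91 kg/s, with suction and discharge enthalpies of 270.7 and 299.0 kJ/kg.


dh = 299.0 - 270.7 = 28.3 kJ/kg
W = m_dot * dh = 0.91 * 28.3 = 25.75 kW

25.75


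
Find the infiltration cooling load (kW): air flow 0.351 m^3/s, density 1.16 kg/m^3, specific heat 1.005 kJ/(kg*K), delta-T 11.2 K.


Q = V_dot * rho * cp * dT
Q = 0.351 * 1.16 * 1.005 * 11.2
Q = 4.583 kW

4.583


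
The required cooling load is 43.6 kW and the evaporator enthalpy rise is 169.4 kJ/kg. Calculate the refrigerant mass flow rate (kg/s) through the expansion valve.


m_dot = Q / dh
m_dot = 43.6 / 169.4
m_dot = 0.2574 kg/s

0.2574


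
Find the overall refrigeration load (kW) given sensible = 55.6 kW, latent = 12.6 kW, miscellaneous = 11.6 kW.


Q_total = Q_s + Q_l + Q_misc
Q_total = 55.6 + 12.6 + 11.6
Q_total = 79.8 kW

79.8


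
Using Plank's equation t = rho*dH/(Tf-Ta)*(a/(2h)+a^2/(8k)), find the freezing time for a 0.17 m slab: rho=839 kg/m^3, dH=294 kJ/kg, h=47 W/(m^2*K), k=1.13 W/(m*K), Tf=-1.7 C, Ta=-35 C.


dT = -1.7 - (-35) = 33.3 K
term1 = a/(2h) = 0.17/(2*47) = 0.001808510638
term2 = a^2/(8k) = 0.17^2/(8*1.13) = 0.003196902655
t = rho*dH*1000/dT * (term1 + term2)
t = 839*294*1000/33.3 * (0.001808510638 + 0.003196902655)
t = 37077 s

37077


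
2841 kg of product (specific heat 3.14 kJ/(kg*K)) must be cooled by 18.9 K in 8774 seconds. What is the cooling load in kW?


Q = m * cp * dT / t
Q = 2841 * 3.14 * 18.9 / 8774
Q = 19.216 kW

19.216


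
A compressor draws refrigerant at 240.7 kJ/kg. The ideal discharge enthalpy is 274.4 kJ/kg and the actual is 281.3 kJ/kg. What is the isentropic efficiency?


dh_ideal = 274.4 - 240.7 = 33.7 kJ/kg
dh_actual = 281.3 - 240.7 = 40.6 kJ/kg
eta_s = dh_ideal / dh_actual = 33.7 / 40.6
eta_s = 0.83

0.83


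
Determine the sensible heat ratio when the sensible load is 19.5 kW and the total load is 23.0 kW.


SHR = Q_sensible / Q_total
SHR = 19.5 / 23.0
SHR = 0.848

0.848


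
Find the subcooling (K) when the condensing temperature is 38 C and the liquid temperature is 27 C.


Subcooling = T_cond - T_liquid
Subcooling = 38 - 27
Subcooling = 11 K

11


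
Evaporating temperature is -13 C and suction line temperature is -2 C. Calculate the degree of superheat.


Superheat = T_suction - T_evap
Superheat = -2 - (-13)
Superheat = 11 K

11


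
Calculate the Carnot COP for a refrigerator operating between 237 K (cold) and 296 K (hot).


dT = 296 - 237 = 59 K
COP_carnot = T_cold / dT = 237 / 59
COP_carnot = 4.017

4.017


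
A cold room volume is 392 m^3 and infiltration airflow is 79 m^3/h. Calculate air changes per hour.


ACH = flow / volume
ACH = 79 / 392
ACH = 0.202

0.202


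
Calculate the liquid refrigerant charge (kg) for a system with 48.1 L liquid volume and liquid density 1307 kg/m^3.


Charge = V * rho / 1000
Charge = 48.1 * 1307 / 1000
Charge = 62.87 kg

62.87


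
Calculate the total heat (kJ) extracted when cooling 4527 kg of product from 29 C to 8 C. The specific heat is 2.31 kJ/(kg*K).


dT = 29 - (8) = 21 K
Q = m * cp * dT = 4527 * 2.31 * 21
Q = 219605 kJ

219605


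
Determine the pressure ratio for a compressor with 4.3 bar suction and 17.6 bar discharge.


PR = P_high / P_low
PR = 17.6 / 4.3
PR = 4.093

4.093


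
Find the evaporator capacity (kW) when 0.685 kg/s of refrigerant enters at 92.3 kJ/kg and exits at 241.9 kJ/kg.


dh = 241.9 - 92.3 = 149.6 kJ/kg
Q_evap = m_dot * dh = 0.685 * 149.6
Q_evap = 102.48 kW

102.48


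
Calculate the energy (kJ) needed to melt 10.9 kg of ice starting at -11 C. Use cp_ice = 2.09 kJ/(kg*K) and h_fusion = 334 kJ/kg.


Sensible heat = cp * dT = 2.09 * 11 = 22.99 kJ/kg
Total per kg = 22.99 + 334 = 356.99 kJ/kg
Q = m * total = 10.9 * 356.99
Q = 3891.2 kJ

3891.2


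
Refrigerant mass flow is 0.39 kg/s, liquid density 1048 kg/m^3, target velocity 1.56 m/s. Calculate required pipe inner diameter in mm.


A = m_dot / (rho * v) = 0.39 / (1048 * 1.56) = 0.0002385496183 m^2
d = sqrt(4*A/pi) * 1000
d = 17.4 mm

17.4


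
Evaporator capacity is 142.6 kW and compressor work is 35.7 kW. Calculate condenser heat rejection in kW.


Q_cond = Q_evap + W
Q_cond = 142.6 + 35.7
Q_cond = 178.3 kW

178.3


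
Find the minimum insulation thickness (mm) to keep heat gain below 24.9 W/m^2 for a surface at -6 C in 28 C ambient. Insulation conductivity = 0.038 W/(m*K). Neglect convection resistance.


dT = 28 - (-6) = 34 K
thickness = k * dT / q_max * 1000
thickness = 0.038 * 34 / 24.9 * 1000
thickness = 51.9 mm

51.9


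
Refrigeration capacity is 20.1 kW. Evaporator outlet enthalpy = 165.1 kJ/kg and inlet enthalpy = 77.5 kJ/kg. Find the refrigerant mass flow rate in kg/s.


dh = 165.1 - 77.5 = 87.6 kJ/kg
m_dot = Q / dh = 20.1 / 87.6 = 0.2295 kg/s

0.2295


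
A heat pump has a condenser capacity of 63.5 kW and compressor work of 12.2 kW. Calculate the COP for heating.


COP_hp = Q_cond / W
COP_hp = 63.5 / 12.2
COP_hp = 5.205

5.205


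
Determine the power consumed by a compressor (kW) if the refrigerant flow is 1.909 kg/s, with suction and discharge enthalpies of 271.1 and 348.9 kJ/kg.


dh = 348.9 - 271.1 = 77.8 kJ/kg
W = m_dot * dh = 1.909 * 77.8 = 148.52 kW

148.52


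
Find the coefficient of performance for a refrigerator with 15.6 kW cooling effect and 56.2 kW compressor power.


COP = Q_evap / W
COP = 15.6 / 56.2
COP = 0.278

0.278


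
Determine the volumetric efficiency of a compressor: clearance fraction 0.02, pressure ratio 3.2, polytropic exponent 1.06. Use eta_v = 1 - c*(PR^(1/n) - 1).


PR^(1/n) = 3.2^(1/1.06) = 2.99610192
eta_v = 1 - 0.02 * (2.99610192 - 1)
eta_v = 0.9601

0.9601


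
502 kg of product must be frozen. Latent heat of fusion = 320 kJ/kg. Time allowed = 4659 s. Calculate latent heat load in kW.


Q_lat = m * h_fg / t
Q_lat = 502 * 320 / 4659
Q_lat = 34.48 kW

34.48


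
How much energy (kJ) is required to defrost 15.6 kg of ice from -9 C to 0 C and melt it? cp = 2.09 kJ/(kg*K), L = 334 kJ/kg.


Sensible heat = cp * dT = 2.09 * 9 = 18.81 kJ/kg
Total per kg = 18.81 + 334 = 352.81 kJ/kg
Q = m * total = 15.6 * 352.81
Q = 5503.8 kJ

5503.8


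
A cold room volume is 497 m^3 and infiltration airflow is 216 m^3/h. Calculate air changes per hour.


ACH = flow / volume
ACH = 216 / 497
ACH = 0.435

0.435


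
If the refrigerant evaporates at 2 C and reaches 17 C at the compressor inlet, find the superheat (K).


Superheat = T_suction - T_evap
Superheat = 17 - (2)
Superheat = 15 K

15


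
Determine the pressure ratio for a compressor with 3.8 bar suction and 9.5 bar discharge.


PR = P_high / P_low
PR = 9.5 / 3.8
PR = 2.5

2.5


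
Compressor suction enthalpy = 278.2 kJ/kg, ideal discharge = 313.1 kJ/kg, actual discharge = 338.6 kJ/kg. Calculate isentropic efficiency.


dh_ideal = 313.1 - 278.2 = 34.9 kJ/kg
dh_actual = 338.6 - 278.2 = 60.4 kJ/kg
eta_s = dh_ideal / dh_actual = 34.9 / 60.4
eta_s = 0.5778

0.5778


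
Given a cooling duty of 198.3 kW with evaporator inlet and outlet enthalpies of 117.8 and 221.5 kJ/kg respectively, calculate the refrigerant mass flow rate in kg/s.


dh = 221.5 - 117.8 = 103.7 kJ/kg
m_dot = Q / dh = 198.3 / 103.7 = 1.9122 kg/s

1.9122


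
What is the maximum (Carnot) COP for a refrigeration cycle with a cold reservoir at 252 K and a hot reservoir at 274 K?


dT = 274 - 252 = 22 K
COP_carnot = T_cold / dT = 252 / 22
COP_carnot = 11.455

11.455


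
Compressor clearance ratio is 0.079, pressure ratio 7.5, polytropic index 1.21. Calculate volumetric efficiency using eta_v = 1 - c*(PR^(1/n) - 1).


PR^(1/n) = 7.5^(1/1.21) = 5.28677864
eta_v = 1 - 0.079 * (5.28677864 - 1)
eta_v = 0.6613

0.6613


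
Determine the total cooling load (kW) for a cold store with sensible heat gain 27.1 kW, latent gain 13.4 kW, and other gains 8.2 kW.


Q_total = Q_s + Q_l + Q_misc
Q_total = 27.1 + 13.4 + 8.2
Q_total = 48.7 kW

48.7


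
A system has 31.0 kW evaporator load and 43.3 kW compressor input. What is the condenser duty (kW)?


Q_cond = Q_evap + W
Q_cond = 31.0 + 43.3
Q_cond = 74.3 kW

74.3


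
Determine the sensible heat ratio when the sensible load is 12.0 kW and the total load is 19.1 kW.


SHR = Q_sensible / Q_total
SHR = 12.0 / 19.1
SHR = 0.628

0.628


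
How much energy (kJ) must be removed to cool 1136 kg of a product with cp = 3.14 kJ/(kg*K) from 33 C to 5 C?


dT = 33 - (5) = 28 K
Q = m * cp * dT = 1136 * 3.14 * 28
Q = 99877 kJ

99877


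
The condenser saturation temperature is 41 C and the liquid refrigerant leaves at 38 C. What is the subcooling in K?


Subcooling = T_cond - T_liquid
Subcooling = 41 - 38
Subcooling = 3 K

3


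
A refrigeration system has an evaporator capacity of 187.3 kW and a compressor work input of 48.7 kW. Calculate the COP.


COP = Q_evap / W
COP = 187.3 / 48.7
COP = 3.846

3.846


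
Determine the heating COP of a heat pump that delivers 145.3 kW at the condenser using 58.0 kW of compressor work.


COP_hp = Q_cond / W
COP_hp = 145.3 / 58.0
COP_hp = 2.505

2.505


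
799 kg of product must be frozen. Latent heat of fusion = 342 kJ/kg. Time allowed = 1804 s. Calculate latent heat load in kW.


Q_lat = m * h_fg / t
Q_lat = 799 * 342 / 1804
Q_lat = 151.47 kW

151.47


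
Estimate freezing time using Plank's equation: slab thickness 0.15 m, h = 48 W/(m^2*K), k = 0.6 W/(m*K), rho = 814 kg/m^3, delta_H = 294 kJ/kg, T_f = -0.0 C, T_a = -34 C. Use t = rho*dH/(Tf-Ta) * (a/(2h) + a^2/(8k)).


dT = -0.0 - (-34) = 34.0 K
term1 = a/(2h) = 0.15/(2*48) = 0.0015625
term2 = a^2/(8k) = 0.15^2/(8*0.6) = 0.0046875
t = rho*dH*1000/dT * (term1 + term2)
t = 814*294*1000/34.0 * (0.0015625 + 0.0046875)
t = 43992 s

43992


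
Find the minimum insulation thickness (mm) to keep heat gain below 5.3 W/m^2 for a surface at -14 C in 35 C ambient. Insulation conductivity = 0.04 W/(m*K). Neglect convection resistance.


dT = 35 - (-14) = 49 K
thickness = k * dT / q_max * 1000
thickness = 0.04 * 49 / 5.3 * 1000
thickness = 369.8 mm

369.8


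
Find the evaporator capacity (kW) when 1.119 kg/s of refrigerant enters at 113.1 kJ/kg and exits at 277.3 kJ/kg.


dh = 277.3 - 113.1 = 164.2 kJ/kg
Q_evap = m_dot * dh = 1.119 * 164.2
Q_evap = 183.74 kW

183.74


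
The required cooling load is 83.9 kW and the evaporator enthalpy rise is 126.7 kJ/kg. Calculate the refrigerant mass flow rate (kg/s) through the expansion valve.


m_dot = Q / dh
m_dot = 83.9 / 126.7
m_dot = 0.6622 kg/s

0.6622


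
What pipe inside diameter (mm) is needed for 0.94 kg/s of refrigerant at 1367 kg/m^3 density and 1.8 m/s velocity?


A = m_dot / (rho * v) = 0.94 / (1367 * 1.8) = 0.0003820206454 m^2
d = sqrt(4*A/pi) * 1000
d = 22.1 mm

22.1


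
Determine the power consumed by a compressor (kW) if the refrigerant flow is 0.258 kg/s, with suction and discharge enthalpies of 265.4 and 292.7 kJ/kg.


dh = 292.7 - 265.4 = 27.3 kJ/kg
W = m_dot * dh = 0.258 * 27.3 = 7.04 kW

7.04
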